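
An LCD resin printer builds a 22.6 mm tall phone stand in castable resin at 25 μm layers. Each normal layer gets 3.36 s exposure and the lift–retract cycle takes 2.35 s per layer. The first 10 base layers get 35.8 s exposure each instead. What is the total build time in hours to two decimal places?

1.52 hours

Layer count = ceil(22.6 / 0.025) = 904.
Bottom layers = 10 × (35.8 + 2.35), so 381.5 s.
Remaining layers = 894 × (3.36 + 2.35), so 5104.74 s.
Total = 381.5 + 5104.74 = 5486.24 s = 1.52 hours.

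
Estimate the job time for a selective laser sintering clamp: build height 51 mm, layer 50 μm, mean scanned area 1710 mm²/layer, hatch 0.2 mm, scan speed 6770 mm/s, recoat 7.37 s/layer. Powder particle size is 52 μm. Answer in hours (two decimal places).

2.45 hours

Number of layers: 51 / 0.05 → 1020 (rounded up).
Scan path per layer = 1710 / 0.2 = 8550 mm.
Scan time per layer = 8550 / 6770 = 1.2629 s.
Layer cycle = 1.2629 + 7.37 = 8.6329 s.
Total: 1020 × 8.6329 s = 8805.558 s → 2.45 hours.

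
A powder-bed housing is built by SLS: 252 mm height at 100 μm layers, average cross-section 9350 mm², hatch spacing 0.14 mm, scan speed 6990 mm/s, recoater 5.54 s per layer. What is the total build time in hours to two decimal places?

10.57 hours

Layers = ⌈252/0.1⌉ = 2520.
Per-layer scan distance = 9350 / 0.14, so 66785.7 mm.
Laser time per layer = 66785.7 / 6990 = 9.5545 s.
Per-layer time: 9.5545 + 5.54 → 15.0945 s.
Build time = 2520 × 15.0945 = 38038.14 s = 10.57 hours.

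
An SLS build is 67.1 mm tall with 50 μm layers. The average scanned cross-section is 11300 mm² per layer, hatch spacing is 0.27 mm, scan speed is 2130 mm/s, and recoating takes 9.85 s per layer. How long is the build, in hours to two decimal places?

Number of layers: 67.1 / 0.05 → 1342 (rounded up).
Hatch length per layer = 11300 / 0.27 = 41851.9 mm.
Per-layer scan time = 41851.9 / 2130 = 19.6488 s.
Per-layer time: 19.6488 + 9.85 → 29.4988 s.
Build time = 1342 × 29.4988 = 39587.3896 s = 11.00 hours.

11.00 hours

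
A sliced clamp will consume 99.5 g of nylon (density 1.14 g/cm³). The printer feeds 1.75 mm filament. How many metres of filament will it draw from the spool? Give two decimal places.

36.29 m

Extruded volume: 99.5/1.14 = 87.2807 cm³ (87280.7 mm³).
Filament cross-section = π × (1.75/2)² = 2.4053 mm².
Length = 87280.7 / 2.4053 = 36286.82 mm = 36.29 m.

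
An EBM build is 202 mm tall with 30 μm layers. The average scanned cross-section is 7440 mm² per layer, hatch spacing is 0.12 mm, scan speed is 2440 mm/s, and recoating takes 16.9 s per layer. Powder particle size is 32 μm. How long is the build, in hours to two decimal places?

Layers = ⌈202/0.03⌉ = 6734.
Per-layer scan distance = 7440 / 0.12, so 62000 mm.
Beam time per layer = 62000 / 2440, so 25.4098 s.
Layer cycle = 25.4098 + 16.9, so 42.3098 s.
Total: 6734 × 42.3098 s = 284914.1932 s → 79.14 hours.

79.14 hours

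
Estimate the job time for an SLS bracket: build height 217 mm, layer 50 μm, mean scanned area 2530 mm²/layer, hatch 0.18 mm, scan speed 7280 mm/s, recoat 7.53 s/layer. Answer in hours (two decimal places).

Number of layers: 217 / 0.05 → 4340 (rounded up).
Hatch length per layer = 2530 / 0.18 = 14055.6 mm.
Per-layer scan time = 14055.6 / 7280 = 1.9307 s.
Per-layer time: 1.9307 + 7.53 → 9.4607 s.
Total: 4340 × 9.4607 s = 41059.438 s → 11.41 hours.

11.41 hours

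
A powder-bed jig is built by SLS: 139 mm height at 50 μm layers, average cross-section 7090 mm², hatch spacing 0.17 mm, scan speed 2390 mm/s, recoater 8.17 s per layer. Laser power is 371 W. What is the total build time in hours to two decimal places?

19.78 hours

Number of layers: 139 / 0.05 → 2780 (rounded up).
Hatch length per layer = 7090 / 0.17, so 41705.9 mm.
Per-layer scan time: 41705.9 / 2390 → 17.4502 s.
Time per layer = 17.4502 + 8.17 = 25.6202 s.
Total: 2780 × 25.6202 s = 71224.156 s → 19.78 hours.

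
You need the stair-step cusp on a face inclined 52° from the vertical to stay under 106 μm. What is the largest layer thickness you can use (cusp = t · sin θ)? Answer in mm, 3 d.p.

Layer height = cusp / sin(52°) = 0.106 / 0.7880 = 0.135 mm.

0.135 mm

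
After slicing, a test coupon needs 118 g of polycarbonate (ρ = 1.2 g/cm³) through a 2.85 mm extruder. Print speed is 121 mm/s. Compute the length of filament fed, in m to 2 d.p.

Extruded volume: 118/1.2 = 98.3333 cm³ (98333.3 mm³).
Cross-section of 2.85 mm filament: π·(2.85/2)² = 6.3794 mm².
L = V/A = 98333.3/6.3794 = 15414.19 mm → 15.41 m.

15.41 m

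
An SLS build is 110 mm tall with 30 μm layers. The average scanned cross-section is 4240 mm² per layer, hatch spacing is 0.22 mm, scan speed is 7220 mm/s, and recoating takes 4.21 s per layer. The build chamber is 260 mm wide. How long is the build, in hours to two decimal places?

7.01 hours

Layers = ⌈110/0.03⌉ = 3667.
Hatch length per layer = 4240 / 0.22 = 19272.7 mm.
Per-layer scan time: 19272.7 / 7220 → 2.6693 s.
Per-layer time = 2.6693 + 4.21 = 6.8793 s.
3667 layers × 6.8793 s/layer = 25226.3931 s, i.e. 7.01 hours.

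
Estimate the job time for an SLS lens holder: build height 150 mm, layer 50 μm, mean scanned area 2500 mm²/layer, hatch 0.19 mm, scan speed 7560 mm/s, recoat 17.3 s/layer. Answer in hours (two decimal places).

Number of layers: 150 / 0.05 → 3000 (rounded up).
Scan path per layer: 2500 / 0.19 → 13157.9 mm.
Per-layer scan time = 13157.9 / 7560, so 1.7405 s.
Time per layer: 1.7405 + 17.3 → 19.0405 s.
3000 layers × 19.0405 s/layer = 57121.5 s, i.e. 15.87 hours.

15.87 hours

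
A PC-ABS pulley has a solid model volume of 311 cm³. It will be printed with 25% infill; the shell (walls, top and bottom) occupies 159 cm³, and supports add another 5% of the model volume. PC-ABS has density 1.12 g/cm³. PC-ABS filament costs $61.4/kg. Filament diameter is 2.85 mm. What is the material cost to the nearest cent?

Volume inside the shell = 311 − 159 = 152 cm³.
Infill volume = 0.25 × 152 = 38 cm³.
Support = 0.05 × 311 = 15.55 cm³.
Deposited volume = 159 + 38 + 15.55 = 212.55 cm³.
Mass: 212.55 × 1.12 → 238.056 g.
At $61.4/kg: 238.056/1000 × 61.4 = $14.62.

$14.62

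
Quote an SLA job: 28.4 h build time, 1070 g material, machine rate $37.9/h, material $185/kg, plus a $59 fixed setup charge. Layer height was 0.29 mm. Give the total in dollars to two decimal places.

Time charge: 37.9 × 28.4 → $1076.36.
Feedstock cost = 185 × 1070/1000, so $197.95.
Adding setup: 1076.36 + 197.95 + 59 → $1333.31.

$1333.31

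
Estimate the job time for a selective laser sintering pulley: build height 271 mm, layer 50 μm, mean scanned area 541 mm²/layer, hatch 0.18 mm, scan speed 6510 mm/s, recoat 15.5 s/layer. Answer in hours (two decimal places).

Number of layers: 271 / 0.05 → 5420 (rounded up).
Per-layer scan distance = 541 / 0.18, so 3005.6 mm.
Per-layer scan time = 3005.6 / 6510, so 0.4617 s.
Layer cycle = 0.4617 + 15.5, so 15.9617 s.
Total: 5420 × 15.9617 s = 86512.414 s → 24.03 hours.

24.03 hours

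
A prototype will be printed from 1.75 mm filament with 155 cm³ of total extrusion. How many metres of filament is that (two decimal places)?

A = π r² = π × 0.875² = 2.4053 mm².
L = 155000 mm³ / 2.4053 mm² = 64441.03 mm, i.e. 64.44 m.

64.44 m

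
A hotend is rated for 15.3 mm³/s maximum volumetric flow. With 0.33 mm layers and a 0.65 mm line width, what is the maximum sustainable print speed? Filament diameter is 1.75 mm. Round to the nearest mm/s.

Extrusion cross-section = 0.33 × 0.65 = 0.2145 mm².
Max speed = 15.3 / 0.2145 = 71.33 ≈ 71 mm/s.

71 mm/s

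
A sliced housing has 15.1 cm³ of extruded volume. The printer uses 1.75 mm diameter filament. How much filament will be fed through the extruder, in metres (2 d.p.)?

A = π r² = π × 0.875² = 2.4053 mm².
L = 15100 mm³ / 2.4053 mm² = 6277.8 mm, i.e. 6.28 m.

6.28 m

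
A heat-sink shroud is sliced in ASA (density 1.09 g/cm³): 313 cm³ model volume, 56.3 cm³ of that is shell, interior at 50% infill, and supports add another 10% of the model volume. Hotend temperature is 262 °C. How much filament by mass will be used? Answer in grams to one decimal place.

235.4 g

Infill region: 313 − 56.3 → 256.7 cm³.
Infill volume = 0.50 × 256.7 = 128.35 cm³.
Support = 0.10 × 313, so 31.3 cm³.
Deposited volume = 56.3 + 128.35 + 31.3, so 215.95 cm³.
Mass = 215.95 × 1.09 = 235.3855 g.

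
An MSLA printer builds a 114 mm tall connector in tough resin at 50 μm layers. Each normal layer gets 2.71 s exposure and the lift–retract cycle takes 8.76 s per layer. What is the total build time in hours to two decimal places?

Number of layers: 114 / 0.05 → 2280 (rounded up).
Each layer takes: 2.71 + 8.76 → 11.47 s.
Build time: 2280 × 11.47 s = 26151.6 s, i.e. 7.26 hours.

7.26 hours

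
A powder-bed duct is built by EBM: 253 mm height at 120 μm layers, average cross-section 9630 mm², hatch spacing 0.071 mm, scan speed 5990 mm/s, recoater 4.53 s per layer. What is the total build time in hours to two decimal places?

15.92 hours

Layer count = ceil(253 / 0.12) = 2109.
Per-layer scan distance = 9630 / 0.071 = 135633.8 mm.
Beam time per layer = 135633.8 / 5990 = 22.6434 s.
Per-layer time = 22.6434 + 4.53, so 27.1734 s.
Build time = 2109 × 27.1734 = 57308.7006 s = 15.92 hours.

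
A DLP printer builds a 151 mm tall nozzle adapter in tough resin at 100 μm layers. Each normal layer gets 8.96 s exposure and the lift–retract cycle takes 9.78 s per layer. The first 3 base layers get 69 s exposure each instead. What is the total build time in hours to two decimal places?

7.91 hours

Number of layers: 151 / 0.1 → 1510 (rounded up).
Burn-in layers: 3 × (69 + 9.78) → 236.34 s.
Remaining layers: 1507 × (8.96 + 9.78) → 28241.18 s.
Sum: 236.34 + 28241.18 = 28477.52 s → 7.91 hours.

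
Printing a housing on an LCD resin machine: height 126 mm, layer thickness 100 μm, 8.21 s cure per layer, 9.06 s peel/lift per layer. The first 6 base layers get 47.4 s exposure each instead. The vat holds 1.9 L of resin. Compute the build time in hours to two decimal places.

6.11 hours

Layer count = ceil(126 / 0.1) = 1260.
Burn-in layers = 6 × (47.4 + 9.06), so 338.76 s.
Normal layers: 1254 × (8.21 + 9.06) → 21656.58 s.
Sum: 338.76 + 21656.58 = 21995.34 s → 6.11 hours.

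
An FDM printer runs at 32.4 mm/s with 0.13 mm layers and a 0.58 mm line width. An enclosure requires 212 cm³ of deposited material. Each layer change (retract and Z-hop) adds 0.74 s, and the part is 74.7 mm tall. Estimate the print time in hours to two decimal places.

24.22 hours

Line area = 0.13 × 0.58, so 0.0754 mm².
Toolpath length = 212 cm³ / 0.0754 mm² = 212000 / 0.0754 = 2811671.1 mm.
Extrusion time: 2811671.1 / 32.4 → 86780 s.
Layer count = ceil(74.7 / 0.13) = 575.
Z-hop total = 575 × 0.74, so 425.5 s.
Altogether 86780 + 425.5 = 87205.5 s, i.e. 24.22 hours.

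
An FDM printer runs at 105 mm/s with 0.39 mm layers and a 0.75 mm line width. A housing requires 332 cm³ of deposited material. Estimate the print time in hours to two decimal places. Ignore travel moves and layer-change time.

Extrusion cross-section: 0.39 × 0.75 → 0.2925 mm².
Path length: 332000 mm³ / 0.2925 mm² → 1135042.7 mm.
Time extruding: 1135042.7 / 105 → 10809.9 s.
That's 10809.9 s → 3.00 hours.

3.00 hours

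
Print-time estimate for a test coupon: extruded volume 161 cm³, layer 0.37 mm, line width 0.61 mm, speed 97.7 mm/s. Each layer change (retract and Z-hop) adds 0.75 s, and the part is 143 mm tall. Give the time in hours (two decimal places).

Bead cross-section = 0.37 × 0.61, so 0.2257 mm².
Path length: 161000 mm³ / 0.2257 mm² → 713336.3 mm.
Print-move time = 713336.3 / 97.7, so 7301.3 s.
Layers = ⌈143/0.37⌉ = 387.
Layer-change overhead = 387 × 0.75, so 290.25 s.
Altogether 7301.3 + 290.25 = 7591.55 s, i.e. 2.11 hours.

2.11 hours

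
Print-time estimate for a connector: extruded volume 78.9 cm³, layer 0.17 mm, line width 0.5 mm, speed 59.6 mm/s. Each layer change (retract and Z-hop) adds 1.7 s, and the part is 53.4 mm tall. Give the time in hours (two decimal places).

Line area = 0.17 × 0.5, so 0.085 mm².
Path length: 78900 mm³ / 0.085 mm² → 928235.3 mm.
Print-move time: 928235.3 / 59.6 → 15574.4 s.
Number of layers: 53.4 / 0.17 → 315 (rounded up).
Non-print overhead = 315 × 1.7, so 535.5 s.
Total = 15574.4 + 535.5 = 16109.9 s = 4.47 hours.

4.47 hours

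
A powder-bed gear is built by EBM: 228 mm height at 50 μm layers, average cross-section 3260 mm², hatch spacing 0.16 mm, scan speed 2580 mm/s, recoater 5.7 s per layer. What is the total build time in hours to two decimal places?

17.22 hours

Number of layers: 228 / 0.05 → 4560 (rounded up).
Hatch length per layer = 3260 / 0.16 = 20375 mm.
Scan time per layer = 20375 / 2580 = 7.8973 s.
Time per layer = 7.8973 + 5.7 = 13.5973 s.
Build time = 4560 × 13.5973 = 62003.688 s = 17.22 hours.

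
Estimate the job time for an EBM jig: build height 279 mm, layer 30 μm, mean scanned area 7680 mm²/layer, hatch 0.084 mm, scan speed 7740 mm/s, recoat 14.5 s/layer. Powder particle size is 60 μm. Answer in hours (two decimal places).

Layer count = ceil(279 / 0.03) = 9300.
Hatch length per layer = 7680 / 0.084, so 91428.6 mm.
Per-layer scan time = 91428.6 / 7740, so 11.8125 s.
Per-layer time: 11.8125 + 14.5 → 26.3125 s.
9300 layers × 26.3125 s/layer = 244706.25 s, i.e. 67.97 hours.

67.97 hours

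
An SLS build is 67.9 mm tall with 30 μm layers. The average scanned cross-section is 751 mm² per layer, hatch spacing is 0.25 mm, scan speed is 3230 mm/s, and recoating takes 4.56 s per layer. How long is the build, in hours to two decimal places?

Layer count = ceil(67.9 / 0.03) = 2264.
Per-layer scan distance = 751 / 0.25, so 3004 mm.
Scan time per layer = 3004 / 3230, so 0.93 s.
Per-layer time: 0.93 + 4.56 → 5.49 s.
2264 layers × 5.49 s/layer = 12429.36 s, i.e. 3.45 hours.

3.45 hours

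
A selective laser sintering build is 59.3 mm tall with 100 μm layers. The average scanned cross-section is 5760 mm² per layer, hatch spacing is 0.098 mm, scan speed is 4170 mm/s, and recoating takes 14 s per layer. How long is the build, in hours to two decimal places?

Layers = ⌈59.3/0.1⌉ = 593.
Hatch length per layer = 5760 / 0.098, so 58775.5 mm.
Laser time per layer: 58775.5 / 4170 → 14.0948 s.
Layer cycle = 14.0948 + 14 = 28.0948 s.
Build time = 593 × 28.0948 = 16660.2164 s = 4.63 hours.

4.63 hours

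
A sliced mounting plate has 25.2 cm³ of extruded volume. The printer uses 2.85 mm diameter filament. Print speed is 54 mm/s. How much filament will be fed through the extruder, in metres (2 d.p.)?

A = π r² = π × 1.425² = 6.3794 mm².
Length = 25.2 cm³ / 6.3794 mm² = 25200 / 6.3794 = 3950.21 mm = 3.95 m.

3.95 m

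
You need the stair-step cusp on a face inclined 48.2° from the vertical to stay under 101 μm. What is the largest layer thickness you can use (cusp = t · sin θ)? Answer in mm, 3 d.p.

0.135 mm

t = h_c / sin θ = 0.101 / 0.7455 = 0.135 mm.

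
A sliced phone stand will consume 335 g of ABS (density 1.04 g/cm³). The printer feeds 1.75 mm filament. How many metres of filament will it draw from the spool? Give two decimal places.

133.92 m

Extruded volume: 335/1.04 = 322.1154 cm³ (322115.4 mm³).
Cross-section of 1.75 mm filament: π·(1.75/2)² = 2.4053 mm².
Length = 322115.4 / 2.4053 = 133919.01 mm = 133.92 m.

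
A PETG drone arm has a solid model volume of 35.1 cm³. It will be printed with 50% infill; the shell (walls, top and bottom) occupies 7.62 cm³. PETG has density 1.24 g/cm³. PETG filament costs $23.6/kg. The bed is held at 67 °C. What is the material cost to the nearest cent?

Interior volume: 35.1 − 7.62 → 27.48 cm³.
Deposited infill = 0.50 × 27.48 = 13.74 cm³.
Deposited volume = 7.62 + 13.74 = 21.36 cm³.
Mass = 21.36 × 1.24, so 26.4864 g.
Cost = 26.4864 g / 1000 × $23.6/kg = $0.63.

$0.63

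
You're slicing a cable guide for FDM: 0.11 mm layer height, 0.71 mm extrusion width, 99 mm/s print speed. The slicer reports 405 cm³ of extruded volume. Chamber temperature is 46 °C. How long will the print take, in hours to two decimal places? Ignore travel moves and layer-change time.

Line area = 0.11 × 0.71, so 0.0781 mm².
Toolpath length = 405 cm³ / 0.0781 mm² = 405000 / 0.0781 = 5185659.4 mm.
Print-move time = 5185659.4 / 99 = 52380.4 s.
Converting: 52380.4 s = 14.55 hours.

14.55 hours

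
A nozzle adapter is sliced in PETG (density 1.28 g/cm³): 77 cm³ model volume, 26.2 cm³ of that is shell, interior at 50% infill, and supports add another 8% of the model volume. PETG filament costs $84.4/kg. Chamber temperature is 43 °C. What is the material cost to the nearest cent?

Interior volume = 77 − 26.2, so 50.8 cm³.
Infill volume: 0.50 × 50.8 → 25.4 cm³.
Support: 0.08 × 77 → 6.16 cm³.
Total printed volume = 26.2 + 25.4 + 6.16 = 57.76 cm³.
Mass: 57.76 × 1.28 → 73.9328 g.
Cost = 73.9328 g / 1000 × $84.4/kg = $6.24.

$6.24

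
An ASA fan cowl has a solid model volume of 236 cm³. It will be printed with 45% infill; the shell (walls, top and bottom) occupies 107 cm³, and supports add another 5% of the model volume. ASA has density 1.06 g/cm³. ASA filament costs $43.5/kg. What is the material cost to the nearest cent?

$8.15

Interior volume = 236 − 107 = 129 cm³.
Deposited infill: 0.45 × 129 → 58.05 cm³.
Support: 0.05 × 236 → 11.8 cm³.
Deposited volume: 107 + 58.05 + 11.8 → 176.85 cm³.
Mass = 176.85 × 1.06 = 187.461 g.
At $43.5/kg: 187.461/1000 × 43.5 = $8.15.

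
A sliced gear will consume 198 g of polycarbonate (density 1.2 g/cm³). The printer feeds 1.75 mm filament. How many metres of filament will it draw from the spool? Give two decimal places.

68.60 m

Volume = 198 g / 1.2 g·cm⁻³ = 165 cm³ = 165000 mm³.
Cross-section of 1.75 mm filament: π·(1.75/2)² = 2.4053 mm².
L = V/A = 165000/2.4053 = 68598.51 mm → 68.60 m.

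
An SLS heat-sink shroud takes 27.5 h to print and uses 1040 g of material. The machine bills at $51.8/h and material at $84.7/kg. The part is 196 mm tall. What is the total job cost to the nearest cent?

$1512.59

Machine-time cost = 51.8 × 27.5, so $1424.50.
Feedstock cost: 84.7 × 1040/1000 → $88.088.
Total = 1424.50 + 88.088 = 1512.588 ≈ $1512.59.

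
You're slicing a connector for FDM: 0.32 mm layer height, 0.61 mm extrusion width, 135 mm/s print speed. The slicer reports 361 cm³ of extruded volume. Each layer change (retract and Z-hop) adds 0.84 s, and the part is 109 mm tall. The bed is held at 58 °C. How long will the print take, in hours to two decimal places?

3.88 hours

Bead cross-section = 0.32 × 0.61 = 0.1952 mm².
Total extruded path = 361000/0.1952 = 1849385.2 mm.
Time extruding: 1849385.2 / 135 → 13699.1 s.
Number of layers: 109 / 0.32 → 341 (rounded up).
Layer-change overhead = 341 × 0.84, so 286.44 s.
Altogether 13699.1 + 286.44 = 13985.54 s, i.e. 3.88 hours.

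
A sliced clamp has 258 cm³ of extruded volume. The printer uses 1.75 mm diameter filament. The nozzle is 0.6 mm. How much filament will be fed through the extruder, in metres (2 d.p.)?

Filament cross-section = π × (1.75/2)² = 2.4053 mm².
Length = 258 cm³ / 2.4053 mm² = 258000 / 2.4053 = 107263.13 mm = 107.26 m.

107.26 m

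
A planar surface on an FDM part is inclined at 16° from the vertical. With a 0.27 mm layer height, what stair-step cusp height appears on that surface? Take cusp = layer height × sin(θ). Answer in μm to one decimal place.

74.4 μm

h_c = t·sin θ = 0.27 × 0.2756 = 0.074412 mm (74.4 μm).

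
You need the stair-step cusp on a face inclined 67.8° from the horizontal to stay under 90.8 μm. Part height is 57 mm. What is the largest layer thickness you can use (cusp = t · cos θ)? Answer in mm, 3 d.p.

0.240 mm

t = h_c / cos θ = 0.0908 / 0.3778 = 0.240 mm.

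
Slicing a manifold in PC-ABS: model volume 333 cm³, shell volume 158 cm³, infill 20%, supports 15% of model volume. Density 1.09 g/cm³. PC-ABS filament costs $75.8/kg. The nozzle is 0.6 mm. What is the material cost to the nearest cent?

$20.07

Infill region = 333 − 158, so 175 cm³.
Infill deposited: 0.20 × 175 → 35 cm³.
Support = 0.15 × 333 = 49.95 cm³.
Total printed volume = 158 + 35 + 49.95, so 242.95 cm³.
Mass = 242.95 × 1.09 = 264.8155 g.
At $75.8/kg: 264.8155/1000 × 75.8 = $20.07.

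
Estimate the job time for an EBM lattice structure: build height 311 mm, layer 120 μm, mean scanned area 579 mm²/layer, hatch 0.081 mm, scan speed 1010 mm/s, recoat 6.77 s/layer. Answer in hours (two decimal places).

Layers = ⌈311/0.12⌉ = 2592.
Hatch length per layer = 579 / 0.081 = 7148.1 mm.
Per-layer scan time: 7148.1 / 1010 → 7.0773 s.
Per-layer time: 7.0773 + 6.77 → 13.8473 s.
Total: 2592 × 13.8473 s = 35892.2016 s → 9.97 hours.

9.97 hours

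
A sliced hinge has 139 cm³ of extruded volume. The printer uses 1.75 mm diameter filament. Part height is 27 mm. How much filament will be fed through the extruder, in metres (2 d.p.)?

57.79 m

Cross-section of 1.75 mm filament: π·(1.75/2)² = 2.4053 mm².
Length = 139 cm³ / 2.4053 mm² = 139000 / 2.4053 = 57789.05 mm = 57.79 m.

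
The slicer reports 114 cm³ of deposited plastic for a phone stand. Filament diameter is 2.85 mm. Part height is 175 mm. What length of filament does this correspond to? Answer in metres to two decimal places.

Filament cross-section = π × (2.85/2)² = 6.3794 mm².
L = 114000 mm³ / 6.3794 mm² = 17870.02 mm, i.e. 17.87 m.

17.87 m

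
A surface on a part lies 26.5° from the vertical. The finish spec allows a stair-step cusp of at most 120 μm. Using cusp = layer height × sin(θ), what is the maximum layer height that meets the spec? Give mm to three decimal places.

Layer height = cusp / sin(26.5°) = 0.12 / 0.4462 = 0.269 mm.

0.269 mm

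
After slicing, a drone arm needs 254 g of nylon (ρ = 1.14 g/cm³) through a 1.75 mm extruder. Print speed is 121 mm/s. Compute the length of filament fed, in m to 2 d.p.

Extruded volume: 254/1.14 = 222.807 cm³ (222807 mm³).
A = π r² = π × 0.875² = 2.4053 mm².
Length = 222807 / 2.4053 = 92631.69 mm = 92.63 m.

92.63 m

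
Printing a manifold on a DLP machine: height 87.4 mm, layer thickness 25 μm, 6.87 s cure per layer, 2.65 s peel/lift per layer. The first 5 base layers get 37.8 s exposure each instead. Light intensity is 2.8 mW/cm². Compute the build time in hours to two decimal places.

Layer count = ceil(87.4 / 0.025) = 3496.
Bottom layers = 5 × (37.8 + 2.65), so 202.25 s.
Remaining layers: 3491 × (6.87 + 2.65) → 33234.32 s.
Sum: 202.25 + 33234.32 = 33436.57 s → 9.29 hours.

9.29 hours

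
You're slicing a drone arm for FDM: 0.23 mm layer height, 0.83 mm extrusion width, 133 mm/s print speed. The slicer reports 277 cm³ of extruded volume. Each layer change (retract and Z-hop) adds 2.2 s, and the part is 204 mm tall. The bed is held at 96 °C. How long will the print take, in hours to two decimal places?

Extrusion cross-section = 0.23 × 0.83, so 0.1909 mm².
Path length: 277000 mm³ / 0.1909 mm² → 1451021.5 mm.
Extrusion time = 1451021.5 / 133 = 10909.9 s.
Layers = ⌈204/0.23⌉ = 887.
Non-print overhead = 887 × 2.2 = 1951.4 s.
Altogether 10909.9 + 1951.4 = 12861.3 s, i.e. 3.57 hours.

3.57 hours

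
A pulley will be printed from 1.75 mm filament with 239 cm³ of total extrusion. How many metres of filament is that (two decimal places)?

Cross-section of 1.75 mm filament: π·(1.75/2)² = 2.4053 mm².
L = 239000 mm³ / 2.4053 mm² = 99363.9 mm, i.e. 99.36 m.

99.36 m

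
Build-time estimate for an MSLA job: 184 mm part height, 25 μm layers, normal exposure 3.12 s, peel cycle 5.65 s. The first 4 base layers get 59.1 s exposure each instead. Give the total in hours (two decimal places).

17.99 hours

Layers = ⌈184/0.025⌉ = 7360.
Burn-in layers = 4 × (59.1 + 5.65) = 259 s.
Remaining layers = 7356 × (3.12 + 5.65), so 64512.12 s.
Sum: 259 + 64512.12 = 64771.12 s → 17.99 hours.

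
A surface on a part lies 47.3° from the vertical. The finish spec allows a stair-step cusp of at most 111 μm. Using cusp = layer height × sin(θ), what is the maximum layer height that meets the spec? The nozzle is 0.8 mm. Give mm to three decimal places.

Layer height = cusp / sin(47.3°) = 0.111 / 0.7349 = 0.151 mm.

0.151 mm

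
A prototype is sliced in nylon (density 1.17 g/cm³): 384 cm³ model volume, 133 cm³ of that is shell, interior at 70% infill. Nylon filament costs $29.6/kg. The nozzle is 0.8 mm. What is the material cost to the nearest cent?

Infill region: 384 − 133 → 251 cm³.
Infill volume: 0.70 × 251 → 175.7 cm³.
Total extruded = 133 + 175.7, so 308.7 cm³.
Mass: 308.7 × 1.17 → 361.179 g.
Cost = 361.179 g / 1000 × $29.6/kg = $10.69.

$10.69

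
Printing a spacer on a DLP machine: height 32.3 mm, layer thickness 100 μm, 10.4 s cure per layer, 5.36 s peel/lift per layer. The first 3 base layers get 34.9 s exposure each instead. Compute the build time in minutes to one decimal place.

86.1 minutes

Layers = ⌈32.3/0.1⌉ = 323.
Burn-in layers = 3 × (34.9 + 5.36), so 120.78 s.
Regular layers = 320 × (10.4 + 5.36) = 5043.2 s.
Total = 120.78 + 5043.2 = 5163.98 s = 86.1 minutes.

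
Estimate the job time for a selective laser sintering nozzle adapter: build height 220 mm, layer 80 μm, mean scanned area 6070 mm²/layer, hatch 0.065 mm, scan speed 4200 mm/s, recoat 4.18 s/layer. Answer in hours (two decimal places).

Layer count = ceil(220 / 0.08) = 2750.
Scan path per layer = 6070 / 0.065 = 93384.6 mm.
Scan time per layer = 93384.6 / 4200 = 22.2344 s.
Per-layer time: 22.2344 + 4.18 → 26.4144 s.
Total: 2750 × 26.4144 s = 72639.6 s → 20.18 hours.

20.18 hours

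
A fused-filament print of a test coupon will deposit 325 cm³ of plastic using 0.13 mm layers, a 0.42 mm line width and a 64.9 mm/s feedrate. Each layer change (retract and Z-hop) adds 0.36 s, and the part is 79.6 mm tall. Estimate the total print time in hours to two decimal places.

Line area: 0.13 × 0.42 → 0.0546 mm².
Path length: 325000 mm³ / 0.0546 mm² → 5952381 mm.
Print-move time: 5952381 / 64.9 → 91716.2 s.
Number of layers: 79.6 / 0.13 → 613 (rounded up).
Layer-change overhead: 613 × 0.36 → 220.68 s.
Total = 91716.2 + 220.68 = 91936.88 s = 25.54 hours.

25.54 hours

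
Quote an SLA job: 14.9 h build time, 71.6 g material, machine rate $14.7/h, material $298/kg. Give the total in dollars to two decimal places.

Machine-time cost = 14.7 × 14.9, so $219.03.
Material charge = 298 × 71.6/1000, so $21.3368.
Job cost: 219.03 + 21.3368 = 240.3668 ≈ $240.37.

$240.37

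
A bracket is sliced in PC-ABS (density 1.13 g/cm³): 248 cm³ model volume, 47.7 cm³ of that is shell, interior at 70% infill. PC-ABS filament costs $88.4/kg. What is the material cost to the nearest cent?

Volume inside the shell: 248 − 47.7 → 200.3 cm³.
Infill volume = 0.70 × 200.3 = 140.21 cm³.
Total printed volume = 47.7 + 140.21, so 187.91 cm³.
Mass = 187.91 × 1.13, so 212.3383 g.
At $88.4/kg: 212.3383/1000 × 88.4 = $18.77.

$18.77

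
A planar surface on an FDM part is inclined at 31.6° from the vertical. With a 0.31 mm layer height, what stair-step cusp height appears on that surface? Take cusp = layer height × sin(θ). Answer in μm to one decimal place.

162.4 μm

Cusp = layer height × sin(31.6°) = 0.31 × 0.5240 = 0.16244 mm = 162.4 μm.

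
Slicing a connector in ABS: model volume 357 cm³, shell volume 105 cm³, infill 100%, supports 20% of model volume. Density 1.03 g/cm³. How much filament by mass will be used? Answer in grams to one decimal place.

441.3 g

Infill region = 357 − 105 = 252 cm³.
Deposited infill = 1.00 × 252, so 252 cm³.
Support = 0.20 × 357 = 71.4 cm³.
Deposited volume = 105 + 252 + 71.4, so 428.4 cm³.
Mass = 428.4 × 1.03, so 441.252 g.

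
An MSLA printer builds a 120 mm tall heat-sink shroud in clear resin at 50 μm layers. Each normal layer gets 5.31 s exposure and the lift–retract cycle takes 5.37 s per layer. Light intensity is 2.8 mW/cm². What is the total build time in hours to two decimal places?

Layer count = ceil(120 / 0.05) = 2400.
Cycle time = 5.31 + 5.37 = 10.68 s.
Build time: 2400 × 10.68 s = 25632 s, i.e. 7.12 hours.

7.12 hours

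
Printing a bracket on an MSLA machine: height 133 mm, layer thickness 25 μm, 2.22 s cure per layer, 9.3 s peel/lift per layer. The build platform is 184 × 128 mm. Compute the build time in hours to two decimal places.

Number of layers: 133 / 0.025 → 5320 (rounded up).
Per-layer time: 2.22 + 9.3 → 11.52 s.
Build time: 5320 × 11.52 s = 61286.4 s, i.e. 17.02 hours.

17.02 hours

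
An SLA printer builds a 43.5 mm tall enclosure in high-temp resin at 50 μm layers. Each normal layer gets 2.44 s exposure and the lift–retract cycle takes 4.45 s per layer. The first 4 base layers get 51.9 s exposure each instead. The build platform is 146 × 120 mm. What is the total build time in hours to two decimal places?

1.72 hours

Layer count = ceil(43.5 / 0.05) = 870.
Base layers = 4 × (51.9 + 4.45), so 225.4 s.
Normal layers = 866 × (2.44 + 4.45) = 5966.74 s.
Total = 225.4 + 5966.74 = 6192.14 s = 1.72 hours.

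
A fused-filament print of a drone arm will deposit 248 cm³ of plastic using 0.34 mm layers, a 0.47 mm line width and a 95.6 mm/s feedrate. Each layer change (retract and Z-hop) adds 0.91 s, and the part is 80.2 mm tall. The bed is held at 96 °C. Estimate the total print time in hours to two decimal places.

4.57 hours

Extrusion cross-section = 0.34 × 0.47, so 0.1598 mm².
Path length: 248000 mm³ / 0.1598 mm² → 1551939.9 mm.
Print-move time: 1551939.9 / 95.6 → 16233.7 s.
Layers = ⌈80.2/0.34⌉ = 236.
Z-hop total: 236 × 0.91 → 214.76 s.
Altogether 16233.7 + 214.76 = 16448.46 s, i.e. 4.57 hours.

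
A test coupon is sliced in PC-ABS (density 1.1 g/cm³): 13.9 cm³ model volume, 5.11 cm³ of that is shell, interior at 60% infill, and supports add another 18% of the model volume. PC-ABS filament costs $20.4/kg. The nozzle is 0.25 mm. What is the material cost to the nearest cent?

Volume inside the shell: 13.9 − 5.11 → 8.79 cm³.
Deposited infill: 0.60 × 8.79 → 5.274 cm³.
Support = 0.18 × 13.9 = 2.502 cm³.
Total extruded = 5.11 + 5.274 + 2.502 = 12.886 cm³.
Mass = 12.886 × 1.1, so 14.1746 g.
At $20.4/kg: 14.1746/1000 × 20.4 = $0.29.

$0.29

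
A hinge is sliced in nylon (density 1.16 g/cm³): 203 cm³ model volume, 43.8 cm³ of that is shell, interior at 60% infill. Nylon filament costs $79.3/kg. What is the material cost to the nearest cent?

$12.82

Interior volume: 203 − 43.8 → 159.2 cm³.
Deposited infill = 0.60 × 159.2, so 95.52 cm³.
Deposited volume: 43.8 + 95.52 → 139.32 cm³.
Mass: 139.32 × 1.16 → 161.6112 g.
At $79.3/kg: 161.6112/1000 × 79.3 = $12.82.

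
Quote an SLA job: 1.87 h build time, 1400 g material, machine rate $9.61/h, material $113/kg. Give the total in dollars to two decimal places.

Machine cost: 9.61 × 1.87 → $17.9707.
Feedstock cost = 113 × 1400/1000, so $158.20.
Job cost: 17.9707 + 158.20 = 176.1707 ≈ $176.17.

$176.17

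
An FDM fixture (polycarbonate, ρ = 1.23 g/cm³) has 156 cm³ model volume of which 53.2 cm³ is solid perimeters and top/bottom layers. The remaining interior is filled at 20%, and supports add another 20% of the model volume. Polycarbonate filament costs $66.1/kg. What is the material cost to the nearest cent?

$8.53

Volume inside the shell = 156 − 53.2 = 102.8 cm³.
Deposited infill: 0.20 × 102.8 → 20.56 cm³.
Support: 0.20 × 156 → 31.2 cm³.
Total extruded: 53.2 + 20.56 + 31.2 → 104.96 cm³.
Mass = 104.96 × 1.23 = 129.1008 g.
Cost = 129.1008 g / 1000 × $66.1/kg = $8.53.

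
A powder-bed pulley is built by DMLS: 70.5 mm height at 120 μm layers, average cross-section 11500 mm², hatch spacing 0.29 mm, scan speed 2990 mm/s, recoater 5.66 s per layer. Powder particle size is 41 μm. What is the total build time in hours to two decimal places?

Layer count = ceil(70.5 / 0.12) = 588.
Per-layer scan distance = 11500 / 0.29 = 39655.2 mm.
Per-layer scan time = 39655.2 / 2990, so 13.2626 s.
Per-layer time = 13.2626 + 5.66 = 18.9226 s.
588 layers × 18.9226 s/layer = 11126.4888 s, i.e. 3.09 hours.

3.09 hours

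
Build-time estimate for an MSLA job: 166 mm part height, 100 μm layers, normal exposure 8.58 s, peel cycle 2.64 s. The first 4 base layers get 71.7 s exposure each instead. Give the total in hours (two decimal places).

5.24 hours

Number of layers: 166 / 0.1 → 1660 (rounded up).
Base layers = 4 × (71.7 + 2.64) = 297.36 s.
Remaining layers = 1656 × (8.58 + 2.64) = 18580.32 s.
Total = 297.36 + 18580.32 = 18877.68 s = 5.24 hours.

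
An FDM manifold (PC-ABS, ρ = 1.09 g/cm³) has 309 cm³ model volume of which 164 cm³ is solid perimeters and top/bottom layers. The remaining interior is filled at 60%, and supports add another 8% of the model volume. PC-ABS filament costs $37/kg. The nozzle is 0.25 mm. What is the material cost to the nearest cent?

$11.12

Interior volume: 309 − 164 → 145 cm³.
Deposited infill = 0.60 × 145, so 87 cm³.
Support: 0.08 × 309 → 24.72 cm³.
Total printed volume: 164 + 87 + 24.72 → 275.72 cm³.
Mass: 275.72 × 1.09 → 300.5348 g.
Cost = 300.5348 g / 1000 × $37/kg = $11.12.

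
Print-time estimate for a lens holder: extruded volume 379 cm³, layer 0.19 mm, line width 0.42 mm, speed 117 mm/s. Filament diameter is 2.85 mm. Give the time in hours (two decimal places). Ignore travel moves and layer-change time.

Extrusion cross-section = 0.19 × 0.42, so 0.0798 mm².
Total extruded path = 379000/0.0798 = 4749373.4 mm.
Time extruding = 4749373.4 / 117, so 40592.9 s.
Converting: 40592.9 s = 11.28 hours.

11.28 hours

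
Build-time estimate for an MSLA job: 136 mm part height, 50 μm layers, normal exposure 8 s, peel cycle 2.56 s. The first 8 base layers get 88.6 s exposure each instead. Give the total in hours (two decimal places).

Layers = ⌈136/0.05⌉ = 2720.
Burn-in layers = 8 × (88.6 + 2.56) = 729.28 s.
Regular layers = 2712 × (8 + 2.56), so 28638.72 s.
Sum: 729.28 + 28638.72 = 29368 s → 8.16 hours.

8.16 hours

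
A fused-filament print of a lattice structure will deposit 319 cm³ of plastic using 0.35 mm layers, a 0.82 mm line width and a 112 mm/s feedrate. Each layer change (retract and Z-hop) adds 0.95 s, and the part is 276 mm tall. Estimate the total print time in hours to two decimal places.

Extrusion cross-section: 0.35 × 0.82 → 0.287 mm².
Path length: 319000 mm³ / 0.287 mm² → 1111498.3 mm.
Print-move time = 1111498.3 / 112, so 9924.1 s.
Number of layers: 276 / 0.35 → 789 (rounded up).
Z-hop total = 789 × 0.95, so 749.55 s.
Altogether 9924.1 + 749.55 = 10673.65 s, i.e. 2.96 hours.

2.96 hours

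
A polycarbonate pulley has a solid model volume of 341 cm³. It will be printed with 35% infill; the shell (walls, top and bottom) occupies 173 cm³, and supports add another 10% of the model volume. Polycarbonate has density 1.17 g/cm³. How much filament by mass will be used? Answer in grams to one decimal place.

311.1 g

Interior volume = 341 − 173, so 168 cm³.
Infill deposited = 0.35 × 168 = 58.8 cm³.
Support = 0.10 × 341 = 34.1 cm³.
Total extruded = 173 + 58.8 + 34.1 = 265.9 cm³.
Mass = 265.9 × 1.17 = 311.103 g.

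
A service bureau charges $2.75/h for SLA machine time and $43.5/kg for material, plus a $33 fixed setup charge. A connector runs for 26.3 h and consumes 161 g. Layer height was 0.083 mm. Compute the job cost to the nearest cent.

Machine-time cost = 2.75 × 26.3 = $72.325.
Feedstock cost = 43.5 × 161/1000, so $7.0035.
Total = 72.325 + 7.0035 + 33 = 112.3285 ≈ $112.33.

$112.33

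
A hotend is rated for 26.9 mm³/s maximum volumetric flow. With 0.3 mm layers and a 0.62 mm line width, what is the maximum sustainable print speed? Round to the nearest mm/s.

Bead cross-section = 0.3 × 0.62, so 0.186 mm².
v_max = Q/A = 26.9/0.186 = 144.62 mm/s → 145 mm/s.

145 mm/s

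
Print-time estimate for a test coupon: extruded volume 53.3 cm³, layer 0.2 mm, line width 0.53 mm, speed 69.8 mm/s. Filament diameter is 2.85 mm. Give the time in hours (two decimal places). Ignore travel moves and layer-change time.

2.00 hours

Extrusion cross-section: 0.2 × 0.53 → 0.106 mm².
Total extruded path = 53300/0.106 = 502830.2 mm.
Time extruding = 502830.2 / 69.8 = 7203.9 s.
In the requested units: 7203.9 s = 2.00 hours.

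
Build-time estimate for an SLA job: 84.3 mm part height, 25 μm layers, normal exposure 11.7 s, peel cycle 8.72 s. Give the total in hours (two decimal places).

19.13 hours

Layer count = ceil(84.3 / 0.025) = 3372.
Each layer takes = 11.7 + 8.72, so 20.42 s.
Build time: 3372 × 20.42 s = 68856.24 s, i.e. 19.13 hours.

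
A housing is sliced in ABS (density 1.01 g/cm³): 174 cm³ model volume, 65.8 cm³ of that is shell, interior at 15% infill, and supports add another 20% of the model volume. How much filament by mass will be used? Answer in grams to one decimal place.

118.0 g

Volume inside the shell = 174 − 65.8, so 108.2 cm³.
Infill volume: 0.15 × 108.2 → 16.23 cm³.
Support = 0.20 × 174 = 34.8 cm³.
Total printed volume: 65.8 + 16.23 + 34.8 → 116.83 cm³.
Mass = 116.83 × 1.01 = 117.9983 g.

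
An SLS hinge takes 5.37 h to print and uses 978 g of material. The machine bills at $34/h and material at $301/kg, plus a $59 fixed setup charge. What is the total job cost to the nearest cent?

$535.96

Time charge: 34 × 5.37 → $182.58.
Material charge = 301 × 978/1000, so $294.378.
Adding setup: 182.58 + 294.378 + 59 → 535.958 ≈ $535.96.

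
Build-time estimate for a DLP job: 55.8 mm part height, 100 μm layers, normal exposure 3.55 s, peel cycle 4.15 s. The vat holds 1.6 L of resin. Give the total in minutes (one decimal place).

71.6 minutes

Layers = ⌈55.8/0.1⌉ = 558.
Per-layer time = 3.55 + 4.15, so 7.7 s.
Total = 558 × 7.7 = 4296.6 s = 71.6 minutes.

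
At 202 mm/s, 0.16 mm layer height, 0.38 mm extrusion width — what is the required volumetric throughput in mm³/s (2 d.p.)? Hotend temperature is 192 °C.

12.28

Extrusion cross-section: 0.16 × 0.38 → 0.0608 mm².
Q = v·A = 202 × 0.0608 = 12.28 mm³/s.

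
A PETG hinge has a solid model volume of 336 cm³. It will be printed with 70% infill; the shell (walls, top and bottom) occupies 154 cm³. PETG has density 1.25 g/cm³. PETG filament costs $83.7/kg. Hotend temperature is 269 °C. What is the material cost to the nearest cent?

$29.44

Volume inside the shell = 336 − 154, so 182 cm³.
Infill deposited = 0.70 × 182, so 127.4 cm³.
Total printed volume = 154 + 127.4, so 281.4 cm³.
Mass: 281.4 × 1.25 → 351.75 g.
Cost = 351.75 g / 1000 × $83.7/kg = $29.44.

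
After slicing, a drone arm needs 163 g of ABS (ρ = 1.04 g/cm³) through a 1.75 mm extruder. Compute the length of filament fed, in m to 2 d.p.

Volume = 163 g / 1.04 g·cm⁻³ = 156.7308 cm³ = 156730.8 mm³.
Cross-section of 1.75 mm filament: π·(1.75/2)² = 2.4053 mm².
Length = 156730.8 / 2.4053 = 65160.6 mm = 65.16 m.

65.16 m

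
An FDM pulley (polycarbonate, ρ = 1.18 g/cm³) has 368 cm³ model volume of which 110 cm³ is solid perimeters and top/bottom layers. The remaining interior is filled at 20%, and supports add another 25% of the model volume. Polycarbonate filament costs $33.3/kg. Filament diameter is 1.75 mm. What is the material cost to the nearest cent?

Interior volume = 368 − 110, so 258 cm³.
Deposited infill = 0.20 × 258, so 51.6 cm³.
Support = 0.25 × 368, so 92 cm³.
Deposited volume: 110 + 51.6 + 92 → 253.6 cm³.
Mass: 253.6 × 1.18 → 299.248 g.
Cost = 299.248 g / 1000 × $33.3/kg = $9.96.

$9.96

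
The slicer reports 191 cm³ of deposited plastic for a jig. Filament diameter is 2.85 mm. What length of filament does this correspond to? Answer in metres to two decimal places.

A = π r² = π × 1.425² = 6.3794 mm².
Length = 191 cm³ / 6.3794 mm² = 191000 / 6.3794 = 29940.12 mm = 29.94 m.

29.94 m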